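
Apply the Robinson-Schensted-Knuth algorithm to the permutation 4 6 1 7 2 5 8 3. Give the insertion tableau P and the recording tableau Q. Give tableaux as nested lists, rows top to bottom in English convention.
Insert each entry of the permutation into P by Schensted row insertion, recording in Q the position of each new cell.

Insert 4: appended to row 1. P = [[4]].
Insert 6: appended to row 1. P = [[4, 6]].
Insert 1: 1 bumps 4 from row 1; 4 starts row 2. P = [[1, 6], [4]].
Insert 7: appended to row 1. P = [[1, 6, 7], [4]].
Insert 2: 2 bumps 6 from row 1; 6 appends to row 2. P = [[1, 2, 7], [4, 6]].
Insert 5: 5 bumps 7 from row 1; 7 appends to row 2. P = [[1, 2, 5], [4, 6, 7]].
Insert 8: appended to row 1. P = [[1, 2, 5, 8], [4, 6, 7]].
Insert 3: 3 bumps 5 from row 1; 5 bumps 6 from row 2; 6 starts row 3. P = [[1, 2, 3, 8], [4, 5, 7], [6]].

So P = [[1, 2, 3, 8], [4, 5, 7], [6]], Q = [[1, 2, 4, 7], [3, 5, 6], [8]].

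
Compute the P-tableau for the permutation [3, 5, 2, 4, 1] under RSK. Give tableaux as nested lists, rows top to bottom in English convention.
P = [[1, 4], [2, 5], [3]]

After inserting 3: P = [[3]].
After inserting 5: P = [[3, 5]].
After inserting 2: P = [[2, 5], [3]].
After inserting 4: P = [[2, 4], [3, 5]].
After inserting 1: P = [[1, 4], [2, 5], [3]].

So P = [[1, 4], [2, 5], [3]].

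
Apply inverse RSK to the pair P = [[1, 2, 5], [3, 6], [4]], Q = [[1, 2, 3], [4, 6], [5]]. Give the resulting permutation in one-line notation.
1 4 6 3 2 5

Reverse RSK: for i = n, n-1, ..., 1, locate i in Q, remove the corresponding corner cell from P, and reverse-bump its entry up through P; the value ejected from row 1 is w(i).

So w = 1 4 6 3 2 5.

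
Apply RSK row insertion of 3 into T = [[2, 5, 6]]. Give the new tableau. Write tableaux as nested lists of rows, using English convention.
[[2, 3, 6], [5]]

In row 1, 3 replaces 5 (the leftmost entry greater than 3); 5 is bumped to row 2. 5 starts a new row 2. The new tableau is [[2, 3, 6], [5]].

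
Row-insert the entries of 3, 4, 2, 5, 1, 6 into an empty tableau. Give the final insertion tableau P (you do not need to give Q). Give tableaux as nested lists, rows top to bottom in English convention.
Insert 3: appended to row 1. P = [[3]].
Insert 4: appended to row 1. P = [[3, 4]].
Insert 2: 2 bumps 3 from row 1; 3 starts row 2. P = [[2, 4], [3]].
Insert 5: appended to row 1. P = [[2, 4, 5], [3]].
Insert 1: 1 bumps 2 from row 1; 2 bumps 3 from row 2; 3 starts row 3. P = [[1, 4, 5], [2], [3]].
Insert 6: appended to row 1. P = [[1, 4, 5, 6], [2], [3]].

So P = [[1, 4, 5, 6], [2], [3]].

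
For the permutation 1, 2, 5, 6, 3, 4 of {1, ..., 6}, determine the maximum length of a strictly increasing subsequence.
4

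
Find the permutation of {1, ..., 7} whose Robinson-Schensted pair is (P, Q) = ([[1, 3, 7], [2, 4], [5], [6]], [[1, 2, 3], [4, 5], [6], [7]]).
2 6 7 1 5 4 3

Reverse the RSK construction: for i from n down to 1, find the cell of Q containing i, remove the entry at that cell from P, and reverse-bump it up through P; the value ejected from row 1 is w(i).

Step i=7: Q has 7 at row 4, column 1; remove 6 from row 4 of P and reverse-bump: 6 enters row 3 and ejects 5; 5 enters row 2 and ejects 4; 4 enters row 1 and ejects 3. So w(7) = 3. P is now [[1, 4, 7], [2, 5], [6]].
Step i=6: Q has 6 at row 3, column 1; remove 6 from row 3 of P and reverse-bump: 6 enters row 2 and ejects 5; 5 enters row 1 and ejects 4. So w(6) = 4. P is now [[1, 5, 7], [2, 6]].
Step i=5: Q has 5 at row 2, column 2; remove 6 from row 2 of P and reverse-bump: 6 enters row 1 and ejects 5. So w(5) = 5. P is now [[1, 6, 7], [2]].
Step i=4: Q has 4 at row 2, column 1; remove 2 from row 2 of P and reverse-bump: 2 enters row 1 and ejects 1. So w(4) = 1. P is now [[2, 6, 7]].
Step i=3: Q has 3 at row 1, column 3; remove that cell from P, ejecting 7. So w(3) = 7. P is now [[2, 6]].
Step i=2: Q has 2 at row 1, column 2; remove that cell from P, ejecting 6. So w(2) = 6. P is now [[2]].
Step i=1: Q has 1 at row 1, column 1; remove that cell from P, ejecting 2. So w(1) = 2. P is now [].

So w = 2 6 7 1 5 4 3.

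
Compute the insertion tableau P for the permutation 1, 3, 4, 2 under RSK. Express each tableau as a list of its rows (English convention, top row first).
P = [[1, 2, 4], [3]]

Insert 1: appended to row 1. P = [[1]].
Insert 3: appended to row 1. P = [[1, 3]].
Insert 4: appended to row 1. P = [[1, 3, 4]].
Insert 2: 2 bumps 3 from row 1; 3 starts row 2. P = [[1, 2, 4], [3]].

So P = [[1, 2, 4], [3]].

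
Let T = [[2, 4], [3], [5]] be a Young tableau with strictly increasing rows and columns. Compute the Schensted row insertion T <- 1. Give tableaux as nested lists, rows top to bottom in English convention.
In row 1, 1 replaces 2 (the leftmost entry greater than 1); 2 is bumped to row 2. In row 2, 2 replaces 3 (the leftmost entry greater than 2); 3 is bumped to row 3. In row 3, 3 replaces 5 (the leftmost entry greater than 3); 5 is bumped to row 4. 5 starts a new row 4. The new tableau is [[1, 4], [2], [3], [5]].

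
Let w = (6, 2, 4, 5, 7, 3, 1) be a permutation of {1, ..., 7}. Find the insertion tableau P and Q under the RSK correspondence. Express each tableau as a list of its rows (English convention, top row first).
Insert each entry of the permutation into P by Schensted row insertion, recording in Q the position of each new cell.

Insert 6: appended to row 1. P = [[6]], Q = [[1]].
Insert 2: 2 bumps 6 from row 1; 6 starts row 2. P = [[2], [6]], Q = [[1], [2]].
Insert 4: appended to row 1. P = [[2, 4], [6]], Q = [[1, 3], [2]].
Insert 5: appended to row 1. P = [[2, 4, 5], [6]], Q = [[1, 3, 4], [2]].
Insert 7: appended to row 1. P = [[2, 4, 5, 7], [6]], Q = [[1, 3, 4, 5], [2]].
Insert 3: 3 bumps 4 from row 1; 4 bumps 6 from row 2; 6 starts row 3. P = [[2, 3, 5, 7], [4], [6]], Q = [[1, 3, 4, 5], [2], [6]].
Insert 1: 1 bumps 2 from row 1; 2 bumps 4 from row 2; 4 bumps 6 from row 3; 6 starts row 4. P = [[1, 3, 5, 7], [2], [4], [6]], Q = [[1, 3, 4, 5], [2], [6], [7]].

So P = [[1, 3, 5, 7], [2], [4], [6]], Q = [[1, 3, 4, 5], [2], [6], [7]].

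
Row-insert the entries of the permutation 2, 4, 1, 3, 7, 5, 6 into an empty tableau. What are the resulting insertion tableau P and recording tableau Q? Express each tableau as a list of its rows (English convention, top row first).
P = [[1, 3, 5, 6], [2, 4, 7]], Q = [[1, 2, 5, 7], [3, 4, 6]]

Insert each entry of the permutation into P by Schensted row insertion, recording in Q the position of each new cell.

Insert 2: appended to row 1. P = [[2]].
Insert 4: appended to row 1. P = [[2, 4]].
Insert 1: 1 bumps 2 from row 1; 2 starts row 2. P = [[1, 4], [2]].
Insert 3: 3 bumps 4 from row 1; 4 appends to row 2. P = [[1, 3], [2, 4]].
Insert 7: appended to row 1. P = [[1, 3, 7], [2, 4]].
Insert 5: 5 bumps 7 from row 1; 7 appends to row 2. P = [[1, 3, 5], [2, 4, 7]].
Insert 6: appended to row 1. P = [[1, 3, 5, 6], [2, 4, 7]].

So P = [[1, 3, 5, 6], [2, 4, 7]], Q = [[1, 2, 5, 7], [3, 4, 6]].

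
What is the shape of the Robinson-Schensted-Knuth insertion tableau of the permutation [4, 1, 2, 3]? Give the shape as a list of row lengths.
[3, 1]

Row-insert each entry into an empty tableau.

After inserting 4: P = [[4]].
After inserting 1: P = [[1], [4]].
After inserting 2: P = [[1, 2], [4]].
After inserting 3: P = [[1, 2, 3], [4]].

The final insertion tableau P = [[1, 2, 3], [4]] has shape [3, 1].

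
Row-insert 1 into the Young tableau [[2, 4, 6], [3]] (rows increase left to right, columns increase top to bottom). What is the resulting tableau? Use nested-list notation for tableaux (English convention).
In row 1, 1 replaces 2 (the leftmost entry greater than 1); 2 is bumped to row 2. In row 2, 2 replaces 3 (the leftmost entry greater than 2); 3 is bumped to row 3. 3 starts a new row 3. The new tableau is [[1, 4, 6], [2], [3]].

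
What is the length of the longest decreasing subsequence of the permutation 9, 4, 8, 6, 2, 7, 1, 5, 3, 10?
5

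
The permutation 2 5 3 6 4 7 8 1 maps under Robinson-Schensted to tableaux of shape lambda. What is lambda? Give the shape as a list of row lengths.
[5, 2, 1]

Row-insert each entry into an empty tableau.

After inserting 2: P = [[2]].
After inserting 5: P = [[2, 5]].
After inserting 3: P = [[2, 3], [5]].
After inserting 6: P = [[2, 3, 6], [5]].
After inserting 4: P = [[2, 3, 4], [5, 6]].
After inserting 7: P = [[2, 3, 4, 7], [5, 6]].
After inserting 8: P = [[2, 3, 4, 7, 8], [5, 6]].
After inserting 1: P = [[1, 3, 4, 7, 8], [2, 6], [5]].

The final insertion tableau P = [[1, 3, 4, 7, 8], [2, 6], [5]] has shape [5, 2, 1].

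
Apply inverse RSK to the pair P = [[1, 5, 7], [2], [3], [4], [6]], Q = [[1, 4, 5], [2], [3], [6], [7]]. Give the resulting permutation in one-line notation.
Reverse the RSK construction: for i from n down to 1, find the cell of Q containing i, remove the entry at that cell from P, and reverse-bump it up through P; the value ejected from row 1 is w(i).

Step i=7: Q has 7 at row 5, column 1; remove 6 from row 5 of P and reverse-bump: 6 enters row 4 and ejects 4; 4 enters row 3 and ejects 3; 3 enters row 2 and ejects 2; 2 enters row 1 and ejects 1. So w(7) = 1. P is now [[2, 5, 7], [3], [4], [6]].
Step i=6: Q has 6 at row 4, column 1; remove 6 from row 4 of P and reverse-bump: 6 enters row 3 and ejects 4; 4 enters row 2 and ejects 3; 3 enters row 1 and ejects 2. So w(6) = 2. P is now [[3, 5, 7], [4], [6]].
Step i=5: Q has 5 at row 1, column 3; remove that cell from P, ejecting 7. So w(5) = 7. P is now [[3, 5], [4], [6]].
Step i=4: Q has 4 at row 1, column 2; remove that cell from P, ejecting 5. So w(4) = 5. P is now [[3], [4], [6]].
Step i=3: Q has 3 at row 3, column 1; remove 6 from row 3 of P and reverse-bump: 6 enters row 2 and ejects 4; 4 enters row 1 and ejects 3. So w(3) = 3. P is now [[4], [6]].
Step i=2: Q has 2 at row 2, column 1; remove 6 from row 2 of P and reverse-bump: 6 enters row 1 and ejects 4. So w(2) = 4. P is now [[6]].
Step i=1: Q has 1 at row 1, column 1; remove that cell from P, ejecting 6. So w(1) = 6. P is now [].

So w = 6 4 3 5 7 2 1.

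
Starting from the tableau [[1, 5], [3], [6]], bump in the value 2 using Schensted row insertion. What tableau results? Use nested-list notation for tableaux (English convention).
[[1, 2], [3, 5], [6]]

In row 1, 2 replaces 5 (the leftmost entry greater than 2); 5 is bumped to row 2. 5 is appended to row 2. The new tableau is [[1, 2], [3, 5], [6]].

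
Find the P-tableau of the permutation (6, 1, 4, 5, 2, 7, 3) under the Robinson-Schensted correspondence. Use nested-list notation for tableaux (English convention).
Insert 6: appended to row 1. P = [[6]].
Insert 1: 1 bumps 6 from row 1; 6 starts row 2. P = [[1], [6]].
Insert 4: appended to row 1. P = [[1, 4], [6]].
Insert 5: appended to row 1. P = [[1, 4, 5], [6]].
Insert 2: 2 bumps 4 from row 1; 4 bumps 6 from row 2; 6 starts row 3. P = [[1, 2, 5], [4], [6]].
Insert 7: appended to row 1. P = [[1, 2, 5, 7], [4], [6]].
Insert 3: 3 bumps 5 from row 1; 5 appends to row 2. P = [[1, 2, 3, 7], [4, 5], [6]].

So P = [[1, 2, 3, 7], [4, 5], [6]].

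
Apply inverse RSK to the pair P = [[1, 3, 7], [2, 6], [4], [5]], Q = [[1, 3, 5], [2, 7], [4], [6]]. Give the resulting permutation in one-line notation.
5 4 6 2 7 1 3

Reverse RSK: for i = n, n-1, ..., 1, locate i in Q, remove the corresponding corner cell from P, and reverse-bump its entry up through P; the value ejected from row 1 is w(i).

So w = 5 4 6 2 7 1 3.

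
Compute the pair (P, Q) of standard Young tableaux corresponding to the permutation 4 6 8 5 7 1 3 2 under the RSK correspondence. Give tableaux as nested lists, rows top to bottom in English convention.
Insert each entry of the permutation into P by Schensted row insertion, recording in Q the position of each new cell.

Insert 4: appended to row 1. P = [[4]].
Insert 6: appended to row 1. P = [[4, 6]].
Insert 8: appended to row 1. P = [[4, 6, 8]].
Insert 5: 5 bumps 6 from row 1; 6 starts row 2. P = [[4, 5, 8], [6]].
Insert 7: 7 bumps 8 from row 1; 8 appends to row 2. P = [[4, 5, 7], [6, 8]].
Insert 1: 1 bumps 4 from row 1; 4 bumps 6 from row 2; 6 starts row 3. P = [[1, 5, 7], [4, 8], [6]].
Insert 3: 3 bumps 5 from row 1; 5 bumps 8 from row 2; 8 appends to row 3. P = [[1, 3, 7], [4, 5], [6, 8]].
Insert 2: 2 bumps 3 from row 1; 3 bumps 4 from row 2; 4 bumps 6 from row 3; 6 starts row 4. P = [[1, 2, 7], [3, 5], [4, 8], [6]].

So P = [[1, 2, 7], [3, 5], [4, 8], [6]], Q = [[1, 2, 3], [4, 5], [6, 7], [8]].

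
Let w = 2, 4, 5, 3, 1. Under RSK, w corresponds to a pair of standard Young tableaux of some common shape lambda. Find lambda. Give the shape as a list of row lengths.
[3, 1, 1]

RSK row insertion gives P = [[1, 3, 5], [2], [4]], which has shape [3, 1, 1].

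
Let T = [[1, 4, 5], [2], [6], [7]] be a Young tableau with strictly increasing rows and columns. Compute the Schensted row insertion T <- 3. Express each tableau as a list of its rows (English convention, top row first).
[[1, 3, 5], [2, 4], [6], [7]]

In row 1, 3 replaces 4 (the leftmost entry greater than 3); 4 is bumped to row 2. 4 is appended to row 2. The new tableau is [[1, 3, 5], [2, 4], [6], [7]].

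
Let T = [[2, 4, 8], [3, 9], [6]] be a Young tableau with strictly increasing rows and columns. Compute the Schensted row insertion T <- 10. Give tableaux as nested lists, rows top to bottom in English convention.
[[2, 4, 8, 10], [3, 9], [6]]

10 is larger than every entry of row 1, so it is appended to row 1. The new tableau is [[2, 4, 8, 10], [3, 9], [6]].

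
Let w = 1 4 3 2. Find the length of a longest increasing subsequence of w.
2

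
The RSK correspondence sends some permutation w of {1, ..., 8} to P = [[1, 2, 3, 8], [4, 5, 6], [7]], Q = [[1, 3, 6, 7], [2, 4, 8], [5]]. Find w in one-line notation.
4 1 7 5 2 6 8 3

Reverse RSK: for i = n, n-1, ..., 1, locate i in Q, remove the corresponding corner cell from P, and reverse-bump its entry up through P; the value ejected from row 1 is w(i).

So w = 4 1 7 5 2 6 8 3.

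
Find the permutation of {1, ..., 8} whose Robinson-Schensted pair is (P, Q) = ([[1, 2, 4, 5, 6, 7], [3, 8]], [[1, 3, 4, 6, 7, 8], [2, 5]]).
Reverse RSK: for i = n, n-1, ..., 1, locate i in Q, remove the corresponding corner cell from P, and reverse-bump its entry up through P; the value ejected from row 1 is w(i).

So w = 3 1 2 8 4 5 6 7.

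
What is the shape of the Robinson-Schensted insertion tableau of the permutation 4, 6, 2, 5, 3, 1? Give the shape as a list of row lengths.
[2, 2, 1, 1]

Row-insert each entry into an empty tableau.

After inserting 4: P = [[4]].
After inserting 6: P = [[4, 6]].
After inserting 2: P = [[2, 6], [4]].
After inserting 5: P = [[2, 5], [4, 6]].
After inserting 3: P = [[2, 3], [4, 5], [6]].
After inserting 1: P = [[1, 3], [2, 5], [4], [6]].

The final insertion tableau P = [[1, 3], [2, 5], [4], [6]] has shape [2, 2, 1, 1].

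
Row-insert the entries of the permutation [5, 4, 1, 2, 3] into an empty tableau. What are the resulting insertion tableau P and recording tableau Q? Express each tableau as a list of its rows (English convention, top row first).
Insert each entry of the permutation into P by Schensted row insertion, recording in Q the position of each new cell.

Insert 5: appended to row 1. P = [[5]], Q = [[1]].
Insert 4: 4 bumps 5 from row 1; 5 starts row 2. P = [[4], [5]], Q = [[1], [2]].
Insert 1: 1 bumps 4 from row 1; 4 bumps 5 from row 2; 5 starts row 3. P = [[1], [4], [5]], Q = [[1], [2], [3]].
Insert 2: appended to row 1. P = [[1, 2], [4], [5]], Q = [[1, 4], [2], [3]].
Insert 3: appended to row 1. P = [[1, 2, 3], [4], [5]], Q = [[1, 4, 5], [2], [3]].

So P = [[1, 2, 3], [4], [5]], Q = [[1, 4, 5], [2], [3]].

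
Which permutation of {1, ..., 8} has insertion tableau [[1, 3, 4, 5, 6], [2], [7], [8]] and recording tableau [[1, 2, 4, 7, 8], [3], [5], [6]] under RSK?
Reverse the RSK construction: for i from n down to 1, find the cell of Q containing i, remove the entry at that cell from P, and reverse-bump it up through P; the value ejected from row 1 is w(i).

Step i=8: Q has 8 at row 1, column 5; remove that cell from P, ejecting 6. So w(8) = 6. P is now [[1, 3, 4, 5], [2], [7], [8]].
Step i=7: Q has 7 at row 1, column 4; remove that cell from P, ejecting 5. So w(7) = 5. P is now [[1, 3, 4], [2], [7], [8]].
Step i=6: Q has 6 at row 4, column 1; remove 8 from row 4 of P and reverse-bump: 8 enters row 3 and ejects 7; 7 enters row 2 and ejects 2; 2 enters row 1 and ejects 1. So w(6) = 1. P is now [[2, 3, 4], [7], [8]].
Step i=5: Q has 5 at row 3, column 1; remove 8 from row 3 of P and reverse-bump: 8 enters row 2 and ejects 7; 7 enters row 1 and ejects 4. So w(5) = 4. P is now [[2, 3, 7], [8]].
Step i=4: Q has 4 at row 1, column 3; remove that cell from P, ejecting 7. So w(4) = 7. P is now [[2, 3], [8]].
Step i=3: Q has 3 at row 2, column 1; remove 8 from row 2 of P and reverse-bump: 8 enters row 1 and ejects 3. So w(3) = 3. P is now [[2, 8]].
Step i=2: Q has 2 at row 1, column 2; remove that cell from P, ejecting 8. So w(2) = 8. P is now [[2]].
Step i=1: Q has 1 at row 1, column 1; remove that cell from P, ejecting 2. So w(1) = 2. P is now [].

So w = 2 8 3 7 4 1 5 6.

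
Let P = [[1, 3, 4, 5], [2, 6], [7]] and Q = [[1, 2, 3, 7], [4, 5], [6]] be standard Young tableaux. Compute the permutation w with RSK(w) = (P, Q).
Reverse RSK: for i = n, n-1, ..., 1, locate i in Q, remove the corresponding corner cell from P, and reverse-bump its entry up through P; the value ejected from row 1 is w(i).

So w = 2 3 7 1 6 4 5.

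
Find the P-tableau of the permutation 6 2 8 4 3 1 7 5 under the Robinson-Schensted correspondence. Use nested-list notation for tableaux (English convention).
Insert 6: appended to row 1. P = [[6]].
Insert 2: 2 bumps 6 from row 1; 6 starts row 2. P = [[2], [6]].
Insert 8: appended to row 1. P = [[2, 8], [6]].
Insert 4: 4 bumps 8 from row 1; 8 appends to row 2. P = [[2, 4], [6, 8]].
Insert 3: 3 bumps 4 from row 1; 4 bumps 6 from row 2; 6 starts row 3. P = [[2, 3], [4, 8], [6]].
Insert 1: 1 bumps 2 from row 1; 2 bumps 4 from row 2; 4 bumps 6 from row 3; 6 starts row 4. P = [[1, 3], [2, 8], [4], [6]].
Insert 7: appended to row 1. P = [[1, 3, 7], [2, 8], [4], [6]].
Insert 5: 5 bumps 7 from row 1; 7 bumps 8 from row 2; 8 appends to row 3. P = [[1, 3, 5], [2, 7], [4, 8], [6]].

So P = [[1, 3, 5], [2, 7], [4, 8], [6]].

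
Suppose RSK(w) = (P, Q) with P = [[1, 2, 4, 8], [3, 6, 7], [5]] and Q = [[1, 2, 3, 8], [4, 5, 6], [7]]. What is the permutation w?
5 6 7 1 3 4 2 8

Reverse the RSK construction: for i from n down to 1, find the cell of Q containing i, remove the entry at that cell from P, and reverse-bump it up through P; the value ejected from row 1 is w(i).

Step i=8: Q has 8 at row 1, column 4; remove that cell from P, ejecting 8. So w(8) = 8. P is now [[1, 2, 4], [3, 6, 7], [5]].
Step i=7: Q has 7 at row 3, column 1; remove 5 from row 3 of P and reverse-bump: 5 enters row 2 and ejects 3; 3 enters row 1 and ejects 2. So w(7) = 2. P is now [[1, 3, 4], [5, 6, 7]].
Step i=6: Q has 6 at row 2, column 3; remove 7 from row 2 of P and reverse-bump: 7 enters row 1 and ejects 4. So w(6) = 4. P is now [[1, 3, 7], [5, 6]].
Step i=5: Q has 5 at row 2, column 2; remove 6 from row 2 of P and reverse-bump: 6 enters row 1 and ejects 3. So w(5) = 3. P is now [[1, 6, 7], [5]].
Step i=4: Q has 4 at row 2, column 1; remove 5 from row 2 of P and reverse-bump: 5 enters row 1 and ejects 1. So w(4) = 1. P is now [[5, 6, 7]].
Step i=3: Q has 3 at row 1, column 3; remove that cell from P, ejecting 7. So w(3) = 7. P is now [[5, 6]].
Step i=2: Q has 2 at row 1, column 2; remove that cell from P, ejecting 6. So w(2) = 6. P is now [[5]].
Step i=1: Q has 1 at row 1, column 1; remove that cell from P, ejecting 5. So w(1) = 5. P is now [].

So w = 5 6 7 1 3 4 2 8.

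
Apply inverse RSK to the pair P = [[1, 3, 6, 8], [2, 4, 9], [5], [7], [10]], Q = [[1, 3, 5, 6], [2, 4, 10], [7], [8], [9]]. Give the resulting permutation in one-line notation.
Reverse RSK: for i = n, n-1, ..., 1, locate i in Q, remove the corresponding corner cell from P, and reverse-bump its entry up through P; the value ejected from row 1 is w(i).

So w = 2 1 10 5 7 9 6 4 3 8.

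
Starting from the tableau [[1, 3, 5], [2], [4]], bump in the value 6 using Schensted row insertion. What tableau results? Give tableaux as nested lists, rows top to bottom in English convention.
6 is larger than every entry of row 1, so it is appended to row 1. The new tableau is [[1, 3, 5, 6], [2], [4]].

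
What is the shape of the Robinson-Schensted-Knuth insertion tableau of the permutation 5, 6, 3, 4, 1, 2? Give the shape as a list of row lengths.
RSK row insertion gives P = [[1, 2], [3, 4], [5, 6]], which has shape [2, 2, 2].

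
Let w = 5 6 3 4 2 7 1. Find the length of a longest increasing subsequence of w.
3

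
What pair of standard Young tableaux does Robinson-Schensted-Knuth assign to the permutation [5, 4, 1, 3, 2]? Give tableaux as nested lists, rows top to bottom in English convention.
Insert each entry of the permutation into P by Schensted row insertion, recording in Q the position of each new cell.

Insert 5: appended to row 1. P = [[5]].
Insert 4: 4 bumps 5 from row 1; 5 starts row 2. P = [[4], [5]].
Insert 1: 1 bumps 4 from row 1; 4 bumps 5 from row 2; 5 starts row 3. P = [[1], [4], [5]].
Insert 3: appended to row 1. P = [[1, 3], [4], [5]].
Insert 2: 2 bumps 3 from row 1; 3 bumps 4 from row 2; 4 bumps 5 from row 3; 5 starts row 4. P = [[1, 2], [3], [4], [5]].

So P = [[1, 2], [3], [4], [5]], Q = [[1, 4], [2], [3], [5]].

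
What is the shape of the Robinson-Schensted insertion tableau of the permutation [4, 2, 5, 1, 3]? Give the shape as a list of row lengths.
Row-insert each entry into an empty tableau.

After inserting 4: P = [[4]].
After inserting 2: P = [[2], [4]].
After inserting 5: P = [[2, 5], [4]].
After inserting 1: P = [[1, 5], [2], [4]].
After inserting 3: P = [[1, 3], [2, 5], [4]].

The final insertion tableau P = [[1, 3], [2, 5], [4]] has shape [2, 2, 1].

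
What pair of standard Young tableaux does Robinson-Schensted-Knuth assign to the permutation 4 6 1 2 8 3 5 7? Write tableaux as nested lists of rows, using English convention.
Insert each entry of the permutation into P by Schensted row insertion, recording in Q the position of each new cell.

Insert 4: appended to row 1. P = [[4]].
Insert 6: appended to row 1. P = [[4, 6]].
Insert 1: 1 bumps 4 from row 1; 4 starts row 2. P = [[1, 6], [4]].
Insert 2: 2 bumps 6 from row 1; 6 appends to row 2. P = [[1, 2], [4, 6]].
Insert 8: appended to row 1. P = [[1, 2, 8], [4, 6]].
Insert 3: 3 bumps 8 from row 1; 8 appends to row 2. P = [[1, 2, 3], [4, 6, 8]].
Insert 5: appended to row 1. P = [[1, 2, 3, 5], [4, 6, 8]].
Insert 7: appended to row 1. P = [[1, 2, 3, 5, 7], [4, 6, 8]].

So P = [[1, 2, 3, 5, 7], [4, 6, 8]], Q = [[1, 2, 5, 7, 8], [3, 4, 6]].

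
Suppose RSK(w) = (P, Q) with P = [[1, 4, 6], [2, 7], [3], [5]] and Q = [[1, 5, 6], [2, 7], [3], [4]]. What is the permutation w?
5 3 2 1 4 7 6

Reverse the RSK construction: for i from n down to 1, find the cell of Q containing i, remove the entry at that cell from P, and reverse-bump it up through P; the value ejected from row 1 is w(i).

Step i=7: Q has 7 at row 2, column 2; remove 7 from row 2 of P and reverse-bump: 7 enters row 1 and ejects 6. So w(7) = 6. P is now [[1, 4, 7], [2], [3], [5]].
Step i=6: Q has 6 at row 1, column 3; remove that cell from P, ejecting 7. So w(6) = 7. P is now [[1, 4], [2], [3], [5]].
Step i=5: Q has 5 at row 1, column 2; remove that cell from P, ejecting 4. So w(5) = 4. P is now [[1], [2], [3], [5]].
Step i=4: Q has 4 at row 4, column 1; remove 5 from row 4 of P and reverse-bump: 5 enters row 3 and ejects 3; 3 enters row 2 and ejects 2; 2 enters row 1 and ejects 1. So w(4) = 1. P is now [[2], [3], [5]].
Step i=3: Q has 3 at row 3, column 1; remove 5 from row 3 of P and reverse-bump: 5 enters row 2 and ejects 3; 3 enters row 1 and ejects 2. So w(3) = 2. P is now [[3], [5]].
Step i=2: Q has 2 at row 2, column 1; remove 5 from row 2 of P and reverse-bump: 5 enters row 1 and ejects 3. So w(2) = 3. P is now [[5]].
Step i=1: Q has 1 at row 1, column 1; remove that cell from P, ejecting 5. So w(1) = 5. P is now [].

So w = 5 3 2 1 4 7 6.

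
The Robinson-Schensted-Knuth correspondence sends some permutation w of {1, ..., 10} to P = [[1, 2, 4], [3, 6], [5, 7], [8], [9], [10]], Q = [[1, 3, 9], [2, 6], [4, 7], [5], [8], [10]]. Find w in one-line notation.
Reverse the RSK construction: for i from n down to 1, find the cell of Q containing i, remove the entry at that cell from P, and reverse-bump it up through P; the value ejected from row 1 is w(i).

Step i=10: Q has 10 at row 6, column 1; remove 10 from row 6 of P and reverse-bump: 10 enters row 5 and ejects 9; 9 enters row 4 and ejects 8; 8 enters row 3 and ejects 7; 7 enters row 2 and ejects 6; 6 enters row 1 and ejects 4. So w(10) = 4. P is now [[1, 2, 6], [3, 7], [5, 8], [9], [10]].
Step i=9: Q has 9 at row 1, column 3; remove that cell from P, ejecting 6. So w(9) = 6. P is now [[1, 2], [3, 7], [5, 8], [9], [10]].
Step i=8: Q has 8 at row 5, column 1; remove 10 from row 5 of P and reverse-bump: 10 enters row 4 and ejects 9; 9 enters row 3 and ejects 8; 8 enters row 2 and ejects 7; 7 enters row 1 and ejects 2. So w(8) = 2. P is now [[1, 7], [3, 8], [5, 9], [10]].
Step i=7: Q has 7 at row 3, column 2; remove 9 from row 3 of P and reverse-bump: 9 enters row 2 and ejects 8; 8 enters row 1 and ejects 7. So w(7) = 7. P is now [[1, 8], [3, 9], [5], [10]].
Step i=6: Q has 6 at row 2, column 2; remove 9 from row 2 of P and reverse-bump: 9 enters row 1 and ejects 8. So w(6) = 8. P is now [[1, 9], [3], [5], [10]].
Step i=5: Q has 5 at row 4, column 1; remove 10 from row 4 of P and reverse-bump: 10 enters row 3 and ejects 5; 5 enters row 2 and ejects 3; 3 enters row 1 and ejects 1. So w(5) = 1. P is now [[3, 9], [5], [10]].
Step i=4: Q has 4 at row 3, column 1; remove 10 from row 3 of P and reverse-bump: 10 enters row 2 and ejects 5; 5 enters row 1 and ejects 3. So w(4) = 3. P is now [[5, 9], [10]].
Step i=3: Q has 3 at row 1, column 2; remove that cell from P, ejecting 9. So w(3) = 9. P is now [[5], [10]].
Step i=2: Q has 2 at row 2, column 1; remove 10 from row 2 of P and reverse-bump: 10 enters row 1 and ejects 5. So w(2) = 5. P is now [[10]].
Step i=1: Q has 1 at row 1, column 1; remove that cell from P, ejecting 10. So w(1) = 10. P is now [].

So w = 10 5 9 3 1 8 7 2 6 4.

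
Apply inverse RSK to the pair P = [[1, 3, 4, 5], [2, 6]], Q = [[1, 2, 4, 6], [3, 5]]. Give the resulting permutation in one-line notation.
Reverse the RSK construction: for i from n down to 1, find the cell of Q containing i, remove the entry at that cell from P, and reverse-bump it up through P; the value ejected from row 1 is w(i).

Step i=6: Q has 6 at row 1, column 4; remove that cell from P, ejecting 5. So w(6) = 5. P is now [[1, 3, 4], [2, 6]].
Step i=5: Q has 5 at row 2, column 2; remove 6 from row 2 of P and reverse-bump: 6 enters row 1 and ejects 4. So w(5) = 4. P is now [[1, 3, 6], [2]].
Step i=4: Q has 4 at row 1, column 3; remove that cell from P, ejecting 6. So w(4) = 6. P is now [[1, 3], [2]].
Step i=3: Q has 3 at row 2, column 1; remove 2 from row 2 of P and reverse-bump: 2 enters row 1 and ejects 1. So w(3) = 1. P is now [[2, 3]].
Step i=2: Q has 2 at row 1, column 2; remove that cell from P, ejecting 3. So w(2) = 3. P is now [[2]].
Step i=1: Q has 1 at row 1, column 1; remove that cell from P, ejecting 2. So w(1) = 2. P is now [].

So w = 2 3 1 6 4 5.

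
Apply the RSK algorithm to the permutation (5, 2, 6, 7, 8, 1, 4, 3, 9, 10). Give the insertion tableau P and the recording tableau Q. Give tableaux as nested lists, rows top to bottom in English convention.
Insert each entry of the permutation into P by Schensted row insertion, recording in Q the position of each new cell.

Insert 5: appended to row 1. P = [[5]].
Insert 2: 2 bumps 5 from row 1; 5 starts row 2. P = [[2], [5]].
Insert 6: appended to row 1. P = [[2, 6], [5]].
Insert 7: appended to row 1. P = [[2, 6, 7], [5]].
Insert 8: appended to row 1. P = [[2, 6, 7, 8], [5]].
Insert 1: 1 bumps 2 from row 1; 2 bumps 5 from row 2; 5 starts row 3. P = [[1, 6, 7, 8], [2], [5]].
Insert 4: 4 bumps 6 from row 1; 6 appends to row 2. P = [[1, 4, 7, 8], [2, 6], [5]].
Insert 3: 3 bumps 4 from row 1; 4 bumps 6 from row 2; 6 appends to row 3. P = [[1, 3, 7, 8], [2, 4], [5, 6]].
Insert 9: appended to row 1. P = [[1, 3, 7, 8, 9], [2, 4], [5, 6]].
Insert 10: appended to row 1. P = [[1, 3, 7, 8, 9, 10], [2, 4], [5, 6]].

So P = [[1, 3, 7, 8, 9, 10], [2, 4], [5, 6]], Q = [[1, 3, 4, 5, 9, 10], [2, 7], [6, 8]].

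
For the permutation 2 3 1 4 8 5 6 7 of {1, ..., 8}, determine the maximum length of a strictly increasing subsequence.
6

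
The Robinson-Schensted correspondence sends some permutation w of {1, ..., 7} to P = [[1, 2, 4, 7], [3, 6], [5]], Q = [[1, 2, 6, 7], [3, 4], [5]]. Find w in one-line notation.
Reverse the RSK construction: for i from n down to 1, find the cell of Q containing i, remove the entry at that cell from P, and reverse-bump it up through P; the value ejected from row 1 is w(i).

Step i=7: Q has 7 at row 1, column 4; remove that cell from P, ejecting 7. So w(7) = 7. P is now [[1, 2, 4], [3, 6], [5]].
Step i=6: Q has 6 at row 1, column 3; remove that cell from P, ejecting 4. So w(6) = 4. P is now [[1, 2], [3, 6], [5]].
Step i=5: Q has 5 at row 3, column 1; remove 5 from row 3 of P and reverse-bump: 5 enters row 2 and ejects 3; 3 enters row 1 and ejects 2. So w(5) = 2. P is now [[1, 3], [5, 6]].
Step i=4: Q has 4 at row 2, column 2; remove 6 from row 2 of P and reverse-bump: 6 enters row 1 and ejects 3. So w(4) = 3. P is now [[1, 6], [5]].
Step i=3: Q has 3 at row 2, column 1; remove 5 from row 2 of P and reverse-bump: 5 enters row 1 and ejects 1. So w(3) = 1. P is now [[5, 6]].
Step i=2: Q has 2 at row 1, column 2; remove that cell from P, ejecting 6. So w(2) = 6. P is now [[5]].
Step i=1: Q has 1 at row 1, column 1; remove that cell from P, ejecting 5. So w(1) = 5. P is now [].

So w = 5 6 1 3 2 4 7.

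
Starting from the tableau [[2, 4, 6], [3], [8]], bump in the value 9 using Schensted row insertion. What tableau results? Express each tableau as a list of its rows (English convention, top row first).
9 is larger than every entry of row 1, so it is appended to row 1. The new tableau is [[2, 4, 6, 9], [3], [8]].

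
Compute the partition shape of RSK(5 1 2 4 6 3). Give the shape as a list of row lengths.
[4, 1, 1]

Row-insert each entry into an empty tableau.

After inserting 5: P = [[5]].
After inserting 1: P = [[1], [5]].
After inserting 2: P = [[1, 2], [5]].
After inserting 4: P = [[1, 2, 4], [5]].
After inserting 6: P = [[1, 2, 4, 6], [5]].
After inserting 3: P = [[1, 2, 3, 6], [4], [5]].

The final insertion tableau P = [[1, 2, 3, 6], [4], [5]] has shape [4, 1, 1].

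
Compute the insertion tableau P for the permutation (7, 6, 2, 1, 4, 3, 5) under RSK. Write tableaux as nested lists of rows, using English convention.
Insert 7: appended to row 1. P = [[7]].
Insert 6: 6 bumps 7 from row 1; 7 starts row 2. P = [[6], [7]].
Insert 2: 2 bumps 6 from row 1; 6 bumps 7 from row 2; 7 starts row 3. P = [[2], [6], [7]].
Insert 1: 1 bumps 2 from row 1; 2 bumps 6 from row 2; 6 bumps 7 from row 3; 7 starts row 4. P = [[1], [2], [6], [7]].
Insert 4: appended to row 1. P = [[1, 4], [2], [6], [7]].
Insert 3: 3 bumps 4 from row 1; 4 appends to row 2. P = [[1, 3], [2, 4], [6], [7]].
Insert 5: appended to row 1. P = [[1, 3, 5], [2, 4], [6], [7]].

So P = [[1, 3, 5], [2, 4], [6], [7]].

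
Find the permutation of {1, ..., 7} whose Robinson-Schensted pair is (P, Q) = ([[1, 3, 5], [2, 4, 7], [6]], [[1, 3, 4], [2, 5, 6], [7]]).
2 1 6 7 4 5 3

Reverse the RSK construction: for i from n down to 1, find the cell of Q containing i, remove the entry at that cell from P, and reverse-bump it up through P; the value ejected from row 1 is w(i).

Step i=7: Q has 7 at row 3, column 1; remove 6 from row 3 of P and reverse-bump: 6 enters row 2 and ejects 4; 4 enters row 1 and ejects 3. So w(7) = 3. P is now [[1, 4, 5], [2, 6, 7]].
Step i=6: Q has 6 at row 2, column 3; remove 7 from row 2 of P and reverse-bump: 7 enters row 1 and ejects 5. So w(6) = 5. P is now [[1, 4, 7], [2, 6]].
Step i=5: Q has 5 at row 2, column 2; remove 6 from row 2 of P and reverse-bump: 6 enters row 1 and ejects 4. So w(5) = 4. P is now [[1, 6, 7], [2]].
Step i=4: Q has 4 at row 1, column 3; remove that cell from P, ejecting 7. So w(4) = 7. P is now [[1, 6], [2]].
Step i=3: Q has 3 at row 1, column 2; remove that cell from P, ejecting 6. So w(3) = 6. P is now [[1], [2]].
Step i=2: Q has 2 at row 2, column 1; remove 2 from row 2 of P and reverse-bump: 2 enters row 1 and ejects 1. So w(2) = 1. P is now [[2]].
Step i=1: Q has 1 at row 1, column 1; remove that cell from P, ejecting 2. So w(1) = 2. P is now [].

So w = 2 1 6 7 4 5 3.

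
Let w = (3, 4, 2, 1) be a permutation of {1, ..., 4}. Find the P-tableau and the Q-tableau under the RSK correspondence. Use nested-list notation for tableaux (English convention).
Insert each entry of the permutation into P by Schensted row insertion, recording in Q the position of each new cell.

Insert 3: appended to row 1. P = [[3]], Q = [[1]].
Insert 4: appended to row 1. P = [[3, 4]], Q = [[1, 2]].
Insert 2: 2 bumps 3 from row 1; 3 starts row 2. P = [[2, 4], [3]], Q = [[1, 2], [3]].
Insert 1: 1 bumps 2 from row 1; 2 bumps 3 from row 2; 3 starts row 3. P = [[1, 4], [2], [3]], Q = [[1, 2], [3], [4]].

So P = [[1, 4], [2], [3]], Q = [[1, 2], [3], [4]].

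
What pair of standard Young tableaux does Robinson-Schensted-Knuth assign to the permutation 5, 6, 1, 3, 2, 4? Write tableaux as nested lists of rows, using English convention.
Insert each entry of the permutation into P by Schensted row insertion, recording in Q the position of each new cell.

Insert 5: appended to row 1. P = [[5]].
Insert 6: appended to row 1. P = [[5, 6]].
Insert 1: 1 bumps 5 from row 1; 5 starts row 2. P = [[1, 6], [5]].
Insert 3: 3 bumps 6 from row 1; 6 appends to row 2. P = [[1, 3], [5, 6]].
Insert 2: 2 bumps 3 from row 1; 3 bumps 5 from row 2; 5 starts row 3. P = [[1, 2], [3, 6], [5]].
Insert 4: appended to row 1. P = [[1, 2, 4], [3, 6], [5]].

So P = [[1, 2, 4], [3, 6], [5]], Q = [[1, 2, 6], [3, 4], [5]].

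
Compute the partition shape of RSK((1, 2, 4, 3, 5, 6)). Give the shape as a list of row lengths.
[5, 1]

RSK row insertion gives P = [[1, 2, 3, 5, 6], [4]], which has shape [5, 1].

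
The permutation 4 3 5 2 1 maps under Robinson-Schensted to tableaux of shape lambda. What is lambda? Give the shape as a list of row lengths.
RSK row insertion gives P = [[1, 5], [2], [3], [4]], which has shape [2, 1, 1, 1].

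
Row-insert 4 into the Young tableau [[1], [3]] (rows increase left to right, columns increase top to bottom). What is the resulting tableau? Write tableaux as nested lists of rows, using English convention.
4 is larger than every entry of row 1, so it is appended to row 1. The new tableau is [[1, 4], [3]].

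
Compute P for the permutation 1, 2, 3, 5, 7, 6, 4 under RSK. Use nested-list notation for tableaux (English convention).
Insert 1: appended to row 1. P = [[1]].
Insert 2: appended to row 1. P = [[1, 2]].
Insert 3: appended to row 1. P = [[1, 2, 3]].
Insert 5: appended to row 1. P = [[1, 2, 3, 5]].
Insert 7: appended to row 1. P = [[1, 2, 3, 5, 7]].
Insert 6: 6 bumps 7 from row 1; 7 starts row 2. P = [[1, 2, 3, 5, 6], [7]].
Insert 4: 4 bumps 5 from row 1; 5 bumps 7 from row 2; 7 starts row 3. P = [[1, 2, 3, 4, 6], [5], [7]].

So P = [[1, 2, 3, 4, 6], [5], [7]].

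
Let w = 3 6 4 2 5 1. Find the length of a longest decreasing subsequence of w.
4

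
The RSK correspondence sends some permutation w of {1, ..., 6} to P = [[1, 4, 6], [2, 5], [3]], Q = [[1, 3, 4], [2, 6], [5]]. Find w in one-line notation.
3 2 5 6 1 4

Reverse RSK: for i = n, n-1, ..., 1, locate i in Q, remove the corresponding corner cell from P, and reverse-bump its entry up through P; the value ejected from row 1 is w(i).

So w = 3 2 5 6 1 4.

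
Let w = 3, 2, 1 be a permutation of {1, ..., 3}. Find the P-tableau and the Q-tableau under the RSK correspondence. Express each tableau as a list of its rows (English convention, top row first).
P = [[1], [2], [3]], Q = [[1], [2], [3]]

Insert each entry of the permutation into P by Schensted row insertion, recording in Q the position of each new cell.

Insert 3: appended to row 1. P = [[3]].
Insert 2: 2 bumps 3 from row 1; 3 starts row 2. P = [[2], [3]].
Insert 1: 1 bumps 2 from row 1; 2 bumps 3 from row 2; 3 starts row 3. P = [[1], [2], [3]].

So P = [[1], [2], [3]], Q = [[1], [2], [3]].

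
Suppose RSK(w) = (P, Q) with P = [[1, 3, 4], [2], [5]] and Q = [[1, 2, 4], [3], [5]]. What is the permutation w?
Reverse the RSK construction: for i from n down to 1, find the cell of Q containing i, remove the entry at that cell from P, and reverse-bump it up through P; the value ejected from row 1 is w(i).

Step i=5: Q has 5 at row 3, column 1; remove 5 from row 3 of P and reverse-bump: 5 enters row 2 and ejects 2; 2 enters row 1 and ejects 1. So w(5) = 1. P is now [[2, 3, 4], [5]].
Step i=4: Q has 4 at row 1, column 3; remove that cell from P, ejecting 4. So w(4) = 4. P is now [[2, 3], [5]].
Step i=3: Q has 3 at row 2, column 1; remove 5 from row 2 of P and reverse-bump: 5 enters row 1 and ejects 3. So w(3) = 3. P is now [[2, 5]].
Step i=2: Q has 2 at row 1, column 2; remove that cell from P, ejecting 5. So w(2) = 5. P is now [[2]].
Step i=1: Q has 1 at row 1, column 1; remove that cell from P, ejecting 2. So w(1) = 2. P is now [].

So w = 2 5 3 4 1.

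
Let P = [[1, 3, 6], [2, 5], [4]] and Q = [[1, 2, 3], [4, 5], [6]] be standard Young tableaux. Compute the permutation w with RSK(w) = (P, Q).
4 5 6 2 3 1

Reverse the RSK construction: for i from n down to 1, find the cell of Q containing i, remove the entry at that cell from P, and reverse-bump it up through P; the value ejected from row 1 is w(i).

Step i=6: Q has 6 at row 3, column 1; remove 4 from row 3 of P and reverse-bump: 4 enters row 2 and ejects 2; 2 enters row 1 and ejects 1. So w(6) = 1. P is now [[2, 3, 6], [4, 5]].
Step i=5: Q has 5 at row 2, column 2; remove 5 from row 2 of P and reverse-bump: 5 enters row 1 and ejects 3. So w(5) = 3. P is now [[2, 5, 6], [4]].
Step i=4: Q has 4 at row 2, column 1; remove 4 from row 2 of P and reverse-bump: 4 enters row 1 and ejects 2. So w(4) = 2. P is now [[4, 5, 6]].
Step i=3: Q has 3 at row 1, column 3; remove that cell from P, ejecting 6. So w(3) = 6. P is now [[4, 5]].
Step i=2: Q has 2 at row 1, column 2; remove that cell from P, ejecting 5. So w(2) = 5. P is now [[4]].
Step i=1: Q has 1 at row 1, column 1; remove that cell from P, ejecting 4. So w(1) = 4. P is now [].

So w = 4 5 6 2 3 1.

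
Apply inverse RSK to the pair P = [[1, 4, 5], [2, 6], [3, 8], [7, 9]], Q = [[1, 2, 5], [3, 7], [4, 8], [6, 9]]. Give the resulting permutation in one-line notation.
3 7 4 2 9 1 8 6 5

Reverse the RSK construction: for i from n down to 1, find the cell of Q containing i, remove the entry at that cell from P, and reverse-bump it up through P; the value ejected from row 1 is w(i).

Step i=9: Q has 9 at row 4, column 2; remove 9 from row 4 of P and reverse-bump: 9 enters row 3 and ejects 8; 8 enters row 2 and ejects 6; 6 enters row 1 and ejects 5. So w(9) = 5. P is now [[1, 4, 6], [2, 8], [3, 9], [7]].
Step i=8: Q has 8 at row 3, column 2; remove 9 from row 3 of P and reverse-bump: 9 enters row 2 and ejects 8; 8 enters row 1 and ejects 6. So w(8) = 6. P is now [[1, 4, 8], [2, 9], [3], [7]].
Step i=7: Q has 7 at row 2, column 2; remove 9 from row 2 of P and reverse-bump: 9 enters row 1 and ejects 8. So w(7) = 8. P is now [[1, 4, 9], [2], [3], [7]].
Step i=6: Q has 6 at row 4, column 1; remove 7 from row 4 of P and reverse-bump: 7 enters row 3 and ejects 3; 3 enters row 2 and ejects 2; 2 enters row 1 and ejects 1. So w(6) = 1. P is now [[2, 4, 9], [3], [7]].
Step i=5: Q has 5 at row 1, column 3; remove that cell from P, ejecting 9. So w(5) = 9. P is now [[2, 4], [3], [7]].
Step i=4: Q has 4 at row 3, column 1; remove 7 from row 3 of P and reverse-bump: 7 enters row 2 and ejects 3; 3 enters row 1 and ejects 2. So w(4) = 2. P is now [[3, 4], [7]].
Step i=3: Q has 3 at row 2, column 1; remove 7 from row 2 of P and reverse-bump: 7 enters row 1 and ejects 4. So w(3) = 4. P is now [[3, 7]].
Step i=2: Q has 2 at row 1, column 2; remove that cell from P, ejecting 7. So w(2) = 7. P is now [[3]].
Step i=1: Q has 1 at row 1, column 1; remove that cell from P, ejecting 3. So w(1) = 3. P is now [].

So w = 3 7 4 2 9 1 8 6 5.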